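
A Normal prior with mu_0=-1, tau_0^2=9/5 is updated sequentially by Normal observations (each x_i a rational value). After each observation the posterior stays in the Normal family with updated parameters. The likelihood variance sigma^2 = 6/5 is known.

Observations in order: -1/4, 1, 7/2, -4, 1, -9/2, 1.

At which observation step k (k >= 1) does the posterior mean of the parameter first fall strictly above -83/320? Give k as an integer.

k = 2

obs 1: x=-1/4 → posterior Normal(-11/20, 18/25)
obs 2: x=1 → posterior Normal(1/32, 9/20)
obs 3: x=7/2 → posterior Normal(43/44, 18/55)
obs 4: x=-4 → posterior Normal(-5/56, 9/35)
obs 5: x=1 → posterior Normal(7/68, 18/85)
obs 6: x=-9/2 → posterior Normal(-47/80, 9/50)
obs 7: x=1 → posterior Normal(-35/92, 18/115)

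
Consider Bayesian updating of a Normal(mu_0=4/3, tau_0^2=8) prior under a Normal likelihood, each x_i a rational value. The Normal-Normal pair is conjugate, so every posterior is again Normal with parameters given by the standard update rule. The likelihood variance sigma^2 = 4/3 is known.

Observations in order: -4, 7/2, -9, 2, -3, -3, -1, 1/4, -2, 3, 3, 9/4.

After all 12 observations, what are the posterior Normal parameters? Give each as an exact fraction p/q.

obs 1: x=-4 → posterior Normal(-68/21, 8/7)
obs 2: x=7/2 → posterior Normal(-5/39, 8/13)
obs 3: x=-9 → posterior Normal(-167/57, 8/19)
obs 4: x=2 → posterior Normal(-131/75, 8/25)
obs 5: x=-3 → posterior Normal(-185/93, 8/31)
obs 6: x=-3 → posterior Normal(-239/111, 8/37)
obs 7: x=-1 → posterior Normal(-257/129, 8/43)
obs 8: x=1/4 → posterior Normal(-505/294, 8/49)
obs 9: x=-2 → posterior Normal(-577/330, 8/55)
obs 10: x=3 → posterior Normal(-469/366, 8/61)
obs 11: x=3 → posterior Normal(-361/402, 8/67)
obs 12: x=9/4 → posterior Normal(-140/219, 8/73)

mu_0=-140/219, tau_0^2=8/73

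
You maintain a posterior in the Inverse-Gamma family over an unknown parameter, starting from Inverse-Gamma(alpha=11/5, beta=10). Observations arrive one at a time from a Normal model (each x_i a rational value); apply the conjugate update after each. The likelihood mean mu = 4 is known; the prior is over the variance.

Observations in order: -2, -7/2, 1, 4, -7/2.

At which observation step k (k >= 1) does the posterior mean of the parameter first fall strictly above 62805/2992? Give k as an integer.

k = 2

obs 1: x=-2 → posterior Inverse-Gamma(27/10, 28)
obs 2: x=-7/2 → posterior Inverse-Gamma(16/5, 449/8)
obs 3: x=1 → posterior Inverse-Gamma(37/10, 485/8)
obs 4: x=4 → posterior Inverse-Gamma(21/5, 485/8)
obs 5: x=-7/2 → posterior Inverse-Gamma(47/10, 355/4)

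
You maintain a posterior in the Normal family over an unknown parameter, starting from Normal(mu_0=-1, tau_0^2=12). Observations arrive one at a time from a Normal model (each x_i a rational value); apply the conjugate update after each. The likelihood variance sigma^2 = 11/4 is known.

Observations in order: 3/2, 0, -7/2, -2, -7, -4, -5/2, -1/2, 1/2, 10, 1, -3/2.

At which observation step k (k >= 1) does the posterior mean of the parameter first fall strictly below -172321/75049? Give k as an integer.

k = 6

obs 1: x=3/2 → posterior Normal(61/59, 132/59)
obs 2: x=0 → posterior Normal(61/107, 132/107)
obs 3: x=-7/2 → posterior Normal(-107/155, 132/155)
obs 4: x=-2 → posterior Normal(-1, 132/203)
obs 5: x=-7 → posterior Normal(-539/251, 132/251)
obs 6: x=-4 → posterior Normal(-731/299, 132/299)
obs 7: x=-5/2 → posterior Normal(-851/347, 132/347)
obs 8: x=-1/2 → posterior Normal(-175/79, 132/395)
obs 9: x=1/2 → posterior Normal(-851/443, 132/443)
obs 10: x=10 → posterior Normal(-371/491, 132/491)
obs 11: x=1 → posterior Normal(-323/539, 12/49)
obs 12: x=-3/2 → posterior Normal(-395/587, 132/587)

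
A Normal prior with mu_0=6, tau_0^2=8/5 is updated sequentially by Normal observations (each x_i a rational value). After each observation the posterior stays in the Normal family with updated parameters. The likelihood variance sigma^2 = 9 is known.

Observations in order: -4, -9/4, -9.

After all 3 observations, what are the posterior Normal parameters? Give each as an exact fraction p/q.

obs 1: x=-4 → posterior Normal(238/53, 72/53)
obs 2: x=-9/4 → posterior Normal(220/61, 72/61)
obs 3: x=-9 → posterior Normal(148/69, 24/23)

mu_0=148/69, tau_0^2=24/23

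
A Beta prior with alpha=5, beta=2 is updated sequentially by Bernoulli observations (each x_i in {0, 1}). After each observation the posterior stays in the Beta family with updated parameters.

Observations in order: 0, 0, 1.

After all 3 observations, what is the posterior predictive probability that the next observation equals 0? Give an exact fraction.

obs 1: x=0 → posterior Beta(5, 3)
obs 2: x=0 → posterior Beta(5, 4)
obs 3: x=1 → posterior Beta(6, 4)

2/5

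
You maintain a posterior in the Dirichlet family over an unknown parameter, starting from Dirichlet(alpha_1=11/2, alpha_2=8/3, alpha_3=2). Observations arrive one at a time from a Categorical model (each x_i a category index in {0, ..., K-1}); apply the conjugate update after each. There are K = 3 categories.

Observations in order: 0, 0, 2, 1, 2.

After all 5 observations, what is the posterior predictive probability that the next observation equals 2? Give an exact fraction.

obs 1: x=0 → posterior Dirichlet(13/2, 8/3, 2)
obs 2: x=0 → posterior Dirichlet(15/2, 8/3, 2)
obs 3: x=2 → posterior Dirichlet(15/2, 8/3, 3)
obs 4: x=1 → posterior Dirichlet(15/2, 11/3, 3)
obs 5: x=2 → posterior Dirichlet(15/2, 11/3, 4)

24/91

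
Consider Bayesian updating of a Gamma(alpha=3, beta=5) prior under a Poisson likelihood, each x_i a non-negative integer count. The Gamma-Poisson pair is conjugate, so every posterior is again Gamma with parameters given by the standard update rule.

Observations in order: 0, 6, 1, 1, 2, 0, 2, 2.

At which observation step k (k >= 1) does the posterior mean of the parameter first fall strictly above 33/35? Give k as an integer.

k = 2

obs 1: x=0 → posterior Gamma(3, 6)
obs 2: x=6 → posterior Gamma(9, 7)
obs 3: x=1 → posterior Gamma(10, 8)
obs 4: x=1 → posterior Gamma(11, 9)
obs 5: x=2 → posterior Gamma(13, 10)
obs 6: x=0 → posterior Gamma(13, 11)
obs 7: x=2 → posterior Gamma(15, 12)
obs 8: x=2 → posterior Gamma(17, 13)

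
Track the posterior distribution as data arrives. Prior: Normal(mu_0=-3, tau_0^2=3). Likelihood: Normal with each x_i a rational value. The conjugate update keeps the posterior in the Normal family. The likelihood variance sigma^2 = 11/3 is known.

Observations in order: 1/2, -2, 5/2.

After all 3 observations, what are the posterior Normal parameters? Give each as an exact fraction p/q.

obs 1: x=1/2 → posterior Normal(-57/40, 33/20)
obs 2: x=-2 → posterior Normal(-93/58, 33/29)
obs 3: x=5/2 → posterior Normal(-12/19, 33/38)

mu_0=-12/19, tau_0^2=33/38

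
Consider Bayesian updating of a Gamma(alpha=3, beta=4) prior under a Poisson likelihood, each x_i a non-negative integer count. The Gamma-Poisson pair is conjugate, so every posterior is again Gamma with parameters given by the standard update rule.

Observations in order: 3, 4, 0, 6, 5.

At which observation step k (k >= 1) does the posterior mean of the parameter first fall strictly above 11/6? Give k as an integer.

k = 4

obs 1: x=3 → posterior Gamma(6, 5)
obs 2: x=4 → posterior Gamma(10, 6)
obs 3: x=0 → posterior Gamma(10, 7)
obs 4: x=6 → posterior Gamma(16, 8)
obs 5: x=5 → posterior Gamma(21, 9)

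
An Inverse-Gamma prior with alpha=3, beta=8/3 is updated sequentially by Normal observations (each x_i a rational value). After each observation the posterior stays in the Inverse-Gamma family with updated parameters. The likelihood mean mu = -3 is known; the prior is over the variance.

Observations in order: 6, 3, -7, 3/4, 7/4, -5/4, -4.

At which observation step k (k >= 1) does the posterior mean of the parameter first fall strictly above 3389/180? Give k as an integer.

obs 1: x=6 → posterior Inverse-Gamma(7/2, 259/6)
obs 2: x=3 → posterior Inverse-Gamma(4, 367/6)
obs 3: x=-7 → posterior Inverse-Gamma(9/2, 415/6)
obs 4: x=3/4 → posterior Inverse-Gamma(5, 7315/96)
obs 5: x=7/4 → posterior Inverse-Gamma(11/2, 4199/48)
obs 6: x=-5/4 → posterior Inverse-Gamma(6, 8545/96)
obs 7: x=-4 → posterior Inverse-Gamma(13/2, 8593/96)

k = 2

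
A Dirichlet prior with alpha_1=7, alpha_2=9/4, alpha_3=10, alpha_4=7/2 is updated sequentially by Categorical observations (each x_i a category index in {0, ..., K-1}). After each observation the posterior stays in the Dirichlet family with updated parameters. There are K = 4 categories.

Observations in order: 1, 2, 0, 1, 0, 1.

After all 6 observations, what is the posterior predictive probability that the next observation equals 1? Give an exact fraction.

21/115

obs 1: x=1 → posterior Dirichlet(7, 13/4, 10, 7/2)
obs 2: x=2 → posterior Dirichlet(7, 13/4, 11, 7/2)
obs 3: x=0 → posterior Dirichlet(8, 13/4, 11, 7/2)
obs 4: x=1 → posterior Dirichlet(8, 17/4, 11, 7/2)
obs 5: x=0 → posterior Dirichlet(9, 17/4, 11, 7/2)
obs 6: x=1 → posterior Dirichlet(9, 21/4, 11, 7/2)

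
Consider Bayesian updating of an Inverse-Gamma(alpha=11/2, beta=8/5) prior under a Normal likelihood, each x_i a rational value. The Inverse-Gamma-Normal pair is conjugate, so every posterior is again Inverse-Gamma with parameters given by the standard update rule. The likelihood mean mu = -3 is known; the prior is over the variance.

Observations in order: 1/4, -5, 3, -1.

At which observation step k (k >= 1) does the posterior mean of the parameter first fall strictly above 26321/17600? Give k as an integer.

k = 2

obs 1: x=1/4 → posterior Inverse-Gamma(6, 1101/160)
obs 2: x=-5 → posterior Inverse-Gamma(13/2, 1421/160)
obs 3: x=3 → posterior Inverse-Gamma(7, 4301/160)
obs 4: x=-1 → posterior Inverse-Gamma(15/2, 4621/160)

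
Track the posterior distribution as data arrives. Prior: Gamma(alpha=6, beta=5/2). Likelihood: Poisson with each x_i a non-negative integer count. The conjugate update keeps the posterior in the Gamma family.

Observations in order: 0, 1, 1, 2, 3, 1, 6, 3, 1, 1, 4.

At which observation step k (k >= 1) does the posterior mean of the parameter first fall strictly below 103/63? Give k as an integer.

obs 1: x=0 → posterior Gamma(6, 7/2)
obs 2: x=1 → posterior Gamma(7, 9/2)
obs 3: x=1 → posterior Gamma(8, 11/2)
obs 4: x=2 → posterior Gamma(10, 13/2)
obs 5: x=3 → posterior Gamma(13, 15/2)
obs 6: x=1 → posterior Gamma(14, 17/2)
obs 7: x=6 → posterior Gamma(20, 19/2)
obs 8: x=3 → posterior Gamma(23, 21/2)
obs 9: x=1 → posterior Gamma(24, 23/2)
obs 10: x=1 → posterior Gamma(25, 25/2)
obs 11: x=4 → posterior Gamma(29, 27/2)

k = 2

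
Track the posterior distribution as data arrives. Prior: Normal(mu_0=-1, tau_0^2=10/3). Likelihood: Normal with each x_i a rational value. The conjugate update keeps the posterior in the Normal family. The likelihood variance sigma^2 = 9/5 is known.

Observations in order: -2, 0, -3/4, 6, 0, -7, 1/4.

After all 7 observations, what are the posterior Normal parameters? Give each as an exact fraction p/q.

obs 1: x=-2 → posterior Normal(-127/77, 90/77)
obs 2: x=0 → posterior Normal(-1, 90/127)
obs 3: x=-3/4 → posterior Normal(-329/354, 30/59)
obs 4: x=6 → posterior Normal(271/454, 90/227)
obs 5: x=0 → posterior Normal(271/554, 90/277)
obs 6: x=-7 → posterior Normal(-143/218, 30/109)
obs 7: x=1/4 → posterior Normal(-202/377, 90/377)

mu_0=-202/377, tau_0^2=90/377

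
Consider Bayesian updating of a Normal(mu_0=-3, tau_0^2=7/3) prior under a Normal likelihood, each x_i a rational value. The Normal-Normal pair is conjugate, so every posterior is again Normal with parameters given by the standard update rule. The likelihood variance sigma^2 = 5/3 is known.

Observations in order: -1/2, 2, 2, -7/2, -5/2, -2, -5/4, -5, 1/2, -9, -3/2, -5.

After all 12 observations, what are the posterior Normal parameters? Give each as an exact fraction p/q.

mu_0=-781/356, tau_0^2=35/267

obs 1: x=-1/2 → posterior Normal(-37/24, 35/36)
obs 2: x=2 → posterior Normal(-9/38, 35/57)
obs 3: x=2 → posterior Normal(19/52, 35/78)
obs 4: x=-7/2 → posterior Normal(-5/11, 35/99)
obs 5: x=-5/2 → posterior Normal(-13/16, 7/24)
obs 6: x=-2 → posterior Normal(-93/94, 35/141)
obs 7: x=-5/4 → posterior Normal(-221/216, 35/162)
obs 8: x=-5 → posterior Normal(-361/244, 35/183)
obs 9: x=1/2 → posterior Normal(-347/272, 35/204)
obs 10: x=-9 → posterior Normal(-599/300, 7/45)
obs 11: x=-3/2 → posterior Normal(-641/328, 35/246)
obs 12: x=-5 → posterior Normal(-781/356, 35/267)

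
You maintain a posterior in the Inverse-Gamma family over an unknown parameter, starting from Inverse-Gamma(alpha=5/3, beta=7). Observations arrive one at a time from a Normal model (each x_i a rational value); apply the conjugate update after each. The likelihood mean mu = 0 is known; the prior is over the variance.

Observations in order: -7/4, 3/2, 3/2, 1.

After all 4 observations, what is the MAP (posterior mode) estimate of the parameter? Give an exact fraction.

1083/448

obs 1: x=-7/4 → posterior Inverse-Gamma(13/6, 273/32)
obs 2: x=3/2 → posterior Inverse-Gamma(8/3, 309/32)
obs 3: x=3/2 → posterior Inverse-Gamma(19/6, 345/32)
obs 4: x=1 → posterior Inverse-Gamma(11/3, 361/32)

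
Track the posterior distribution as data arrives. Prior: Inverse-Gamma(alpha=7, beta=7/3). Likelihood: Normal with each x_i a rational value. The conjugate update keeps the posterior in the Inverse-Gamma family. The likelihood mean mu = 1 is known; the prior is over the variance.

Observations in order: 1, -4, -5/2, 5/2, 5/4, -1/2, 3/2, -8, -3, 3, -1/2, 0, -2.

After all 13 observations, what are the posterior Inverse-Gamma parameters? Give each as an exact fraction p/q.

obs 1: x=1 → posterior Inverse-Gamma(15/2, 7/3)
obs 2: x=-4 → posterior Inverse-Gamma(8, 89/6)
obs 3: x=-5/2 → posterior Inverse-Gamma(17/2, 503/24)
obs 4: x=5/2 → posterior Inverse-Gamma(9, 265/12)
obs 5: x=5/4 → posterior Inverse-Gamma(19/2, 2123/96)
obs 6: x=-1/2 → posterior Inverse-Gamma(10, 2231/96)
obs 7: x=3/2 → posterior Inverse-Gamma(21/2, 2243/96)
obs 8: x=-8 → posterior Inverse-Gamma(11, 6131/96)
obs 9: x=-3 → posterior Inverse-Gamma(23/2, 6899/96)
obs 10: x=3 → posterior Inverse-Gamma(12, 7091/96)
obs 11: x=-1/2 → posterior Inverse-Gamma(25/2, 7199/96)
obs 12: x=0 → posterior Inverse-Gamma(13, 7247/96)
obs 13: x=-2 → posterior Inverse-Gamma(27/2, 7679/96)

alpha=27/2, beta=7679/96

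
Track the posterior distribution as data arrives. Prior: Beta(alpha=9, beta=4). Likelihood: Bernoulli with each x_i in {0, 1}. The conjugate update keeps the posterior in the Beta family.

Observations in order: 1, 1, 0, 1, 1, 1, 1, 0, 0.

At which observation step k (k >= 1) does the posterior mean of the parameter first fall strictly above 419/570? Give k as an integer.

k = 6

obs 1: x=1 → posterior Beta(10, 4)
obs 2: x=1 → posterior Beta(11, 4)
obs 3: x=0 → posterior Beta(11, 5)
obs 4: x=1 → posterior Beta(12, 5)
obs 5: x=1 → posterior Beta(13, 5)
obs 6: x=1 → posterior Beta(14, 5)
obs 7: x=1 → posterior Beta(15, 5)
obs 8: x=0 → posterior Beta(15, 6)
obs 9: x=0 → posterior Beta(15, 7)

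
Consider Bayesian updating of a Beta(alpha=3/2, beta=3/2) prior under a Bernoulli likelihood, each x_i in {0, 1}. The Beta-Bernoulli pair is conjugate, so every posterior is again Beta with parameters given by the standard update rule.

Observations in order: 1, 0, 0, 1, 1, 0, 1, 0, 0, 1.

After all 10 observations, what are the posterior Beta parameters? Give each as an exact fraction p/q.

alpha=13/2, beta=13/2

obs 1: x=1 → posterior Beta(5/2, 3/2)
obs 2: x=0 → posterior Beta(5/2, 5/2)
obs 3: x=0 → posterior Beta(5/2, 7/2)
obs 4: x=1 → posterior Beta(7/2, 7/2)
obs 5: x=1 → posterior Beta(9/2, 7/2)
obs 6: x=0 → posterior Beta(9/2, 9/2)
obs 7: x=1 → posterior Beta(11/2, 9/2)
obs 8: x=0 → posterior Beta(11/2, 11/2)
obs 9: x=0 → posterior Beta(11/2, 13/2)
obs 10: x=1 → posterior Beta(13/2, 13/2)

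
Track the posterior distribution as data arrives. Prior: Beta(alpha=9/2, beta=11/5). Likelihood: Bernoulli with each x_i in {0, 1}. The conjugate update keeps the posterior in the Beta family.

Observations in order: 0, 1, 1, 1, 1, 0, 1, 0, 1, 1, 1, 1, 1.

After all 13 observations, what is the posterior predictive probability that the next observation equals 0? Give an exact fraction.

obs 1: x=0 → posterior Beta(9/2, 16/5)
obs 2: x=1 → posterior Beta(11/2, 16/5)
obs 3: x=1 → posterior Beta(13/2, 16/5)
obs 4: x=1 → posterior Beta(15/2, 16/5)
obs 5: x=1 → posterior Beta(17/2, 16/5)
obs 6: x=0 → posterior Beta(17/2, 21/5)
obs 7: x=1 → posterior Beta(19/2, 21/5)
obs 8: x=0 → posterior Beta(19/2, 26/5)
obs 9: x=1 → posterior Beta(21/2, 26/5)
obs 10: x=1 → posterior Beta(23/2, 26/5)
obs 11: x=1 → posterior Beta(25/2, 26/5)
obs 12: x=1 → posterior Beta(27/2, 26/5)
obs 13: x=1 → posterior Beta(29/2, 26/5)

52/197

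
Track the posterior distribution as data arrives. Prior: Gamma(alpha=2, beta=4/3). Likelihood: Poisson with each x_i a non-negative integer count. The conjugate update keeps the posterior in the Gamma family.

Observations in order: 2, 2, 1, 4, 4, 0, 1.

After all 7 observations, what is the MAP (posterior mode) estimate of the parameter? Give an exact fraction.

9/5

obs 1: x=2 → posterior Gamma(4, 7/3)
obs 2: x=2 → posterior Gamma(6, 10/3)
obs 3: x=1 → posterior Gamma(7, 13/3)
obs 4: x=4 → posterior Gamma(11, 16/3)
obs 5: x=4 → posterior Gamma(15, 19/3)
obs 6: x=0 → posterior Gamma(15, 22/3)
obs 7: x=1 → posterior Gamma(16, 25/3)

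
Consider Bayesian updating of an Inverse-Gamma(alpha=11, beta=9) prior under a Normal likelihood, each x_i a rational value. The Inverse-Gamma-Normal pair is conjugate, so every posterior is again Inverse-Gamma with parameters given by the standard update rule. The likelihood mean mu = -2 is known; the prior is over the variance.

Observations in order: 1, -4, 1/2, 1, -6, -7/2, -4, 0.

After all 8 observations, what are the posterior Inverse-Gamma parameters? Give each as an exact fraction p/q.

obs 1: x=1 → posterior Inverse-Gamma(23/2, 27/2)
obs 2: x=-4 → posterior Inverse-Gamma(12, 31/2)
obs 3: x=1/2 → posterior Inverse-Gamma(25/2, 149/8)
obs 4: x=1 → posterior Inverse-Gamma(13, 185/8)
obs 5: x=-6 → posterior Inverse-Gamma(27/2, 249/8)
obs 6: x=-7/2 → posterior Inverse-Gamma(14, 129/4)
obs 7: x=-4 → posterior Inverse-Gamma(29/2, 137/4)
obs 8: x=0 → posterior Inverse-Gamma(15, 145/4)

alpha=15, beta=145/4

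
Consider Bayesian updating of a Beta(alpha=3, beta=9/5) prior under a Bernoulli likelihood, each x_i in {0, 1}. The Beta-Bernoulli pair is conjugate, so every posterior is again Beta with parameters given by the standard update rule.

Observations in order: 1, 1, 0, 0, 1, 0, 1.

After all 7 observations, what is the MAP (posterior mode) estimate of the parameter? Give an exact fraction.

30/49

obs 1: x=1 → posterior Beta(4, 9/5)
obs 2: x=1 → posterior Beta(5, 9/5)
obs 3: x=0 → posterior Beta(5, 14/5)
obs 4: x=0 → posterior Beta(5, 19/5)
obs 5: x=1 → posterior Beta(6, 19/5)
obs 6: x=0 → posterior Beta(6, 24/5)
obs 7: x=1 → posterior Beta(7, 24/5)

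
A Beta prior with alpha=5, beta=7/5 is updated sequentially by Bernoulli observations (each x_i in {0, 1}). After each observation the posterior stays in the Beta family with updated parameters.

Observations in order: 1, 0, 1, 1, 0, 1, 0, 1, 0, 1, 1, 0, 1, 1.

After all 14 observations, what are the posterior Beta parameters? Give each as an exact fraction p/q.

alpha=14, beta=32/5

obs 1: x=1 → posterior Beta(6, 7/5)
obs 2: x=0 → posterior Beta(6, 12/5)
obs 3: x=1 → posterior Beta(7, 12/5)
obs 4: x=1 → posterior Beta(8, 12/5)
obs 5: x=0 → posterior Beta(8, 17/5)
obs 6: x=1 → posterior Beta(9, 17/5)
obs 7: x=0 → posterior Beta(9, 22/5)
obs 8: x=1 → posterior Beta(10, 22/5)
obs 9: x=0 → posterior Beta(10, 27/5)
obs 10: x=1 → posterior Beta(11, 27/5)
obs 11: x=1 → posterior Beta(12, 27/5)
obs 12: x=0 → posterior Beta(12, 32/5)
obs 13: x=1 → posterior Beta(13, 32/5)
obs 14: x=1 → posterior Beta(14, 32/5)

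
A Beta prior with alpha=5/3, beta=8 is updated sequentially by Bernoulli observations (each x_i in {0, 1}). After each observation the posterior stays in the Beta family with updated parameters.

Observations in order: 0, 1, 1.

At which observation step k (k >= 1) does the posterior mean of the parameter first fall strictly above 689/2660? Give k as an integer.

obs 1: x=0 → posterior Beta(5/3, 9)
obs 2: x=1 → posterior Beta(8/3, 9)
obs 3: x=1 → posterior Beta(11/3, 9)

k = 3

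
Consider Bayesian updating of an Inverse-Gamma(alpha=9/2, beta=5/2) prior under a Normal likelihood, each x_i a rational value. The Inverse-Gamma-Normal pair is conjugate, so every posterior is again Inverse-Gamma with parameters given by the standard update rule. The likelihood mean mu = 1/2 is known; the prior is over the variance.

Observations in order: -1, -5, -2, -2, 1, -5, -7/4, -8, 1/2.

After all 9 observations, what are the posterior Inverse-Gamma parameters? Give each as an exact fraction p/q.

alpha=9, beta=2525/32

obs 1: x=-1 → posterior Inverse-Gamma(5, 29/8)
obs 2: x=-5 → posterior Inverse-Gamma(11/2, 75/4)
obs 3: x=-2 → posterior Inverse-Gamma(6, 175/8)
obs 4: x=-2 → posterior Inverse-Gamma(13/2, 25)
obs 5: x=1 → posterior Inverse-Gamma(7, 201/8)
obs 6: x=-5 → posterior Inverse-Gamma(15/2, 161/4)
obs 7: x=-7/4 → posterior Inverse-Gamma(8, 1369/32)
obs 8: x=-8 → posterior Inverse-Gamma(17/2, 2525/32)
obs 9: x=1/2 → posterior Inverse-Gamma(9, 2525/32)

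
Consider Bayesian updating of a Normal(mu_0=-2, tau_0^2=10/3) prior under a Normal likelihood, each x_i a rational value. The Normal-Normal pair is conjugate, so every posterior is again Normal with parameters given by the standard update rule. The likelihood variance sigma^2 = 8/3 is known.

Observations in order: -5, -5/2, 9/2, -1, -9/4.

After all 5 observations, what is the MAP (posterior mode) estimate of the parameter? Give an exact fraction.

-157/116

obs 1: x=-5 → posterior Normal(-11/3, 40/27)
obs 2: x=-5/2 → posterior Normal(-13/4, 20/21)
obs 3: x=9/2 → posterior Normal(-23/19, 40/57)
obs 4: x=-1 → posterior Normal(-7/6, 5/9)
obs 5: x=-9/4 → posterior Normal(-157/116, 40/87)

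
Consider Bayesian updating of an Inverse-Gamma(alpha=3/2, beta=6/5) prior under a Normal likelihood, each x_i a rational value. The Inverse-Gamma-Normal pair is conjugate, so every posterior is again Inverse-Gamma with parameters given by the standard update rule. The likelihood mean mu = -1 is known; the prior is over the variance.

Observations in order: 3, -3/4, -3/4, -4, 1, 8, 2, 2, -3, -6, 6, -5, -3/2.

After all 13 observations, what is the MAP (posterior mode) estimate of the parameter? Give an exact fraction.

999/80

obs 1: x=3 → posterior Inverse-Gamma(2, 46/5)
obs 2: x=-3/4 → posterior Inverse-Gamma(5/2, 1477/160)
obs 3: x=-3/4 → posterior Inverse-Gamma(3, 741/80)
obs 4: x=-4 → posterior Inverse-Gamma(7/2, 1101/80)
obs 5: x=1 → posterior Inverse-Gamma(4, 1261/80)
obs 6: x=8 → posterior Inverse-Gamma(9/2, 4501/80)
obs 7: x=2 → posterior Inverse-Gamma(5, 4861/80)
obs 8: x=2 → posterior Inverse-Gamma(11/2, 5221/80)
obs 9: x=-3 → posterior Inverse-Gamma(6, 5381/80)
obs 10: x=-6 → posterior Inverse-Gamma(13/2, 6381/80)
obs 11: x=6 → posterior Inverse-Gamma(7, 8341/80)
obs 12: x=-5 → posterior Inverse-Gamma(15/2, 8981/80)
obs 13: x=-3/2 → posterior Inverse-Gamma(8, 8991/80)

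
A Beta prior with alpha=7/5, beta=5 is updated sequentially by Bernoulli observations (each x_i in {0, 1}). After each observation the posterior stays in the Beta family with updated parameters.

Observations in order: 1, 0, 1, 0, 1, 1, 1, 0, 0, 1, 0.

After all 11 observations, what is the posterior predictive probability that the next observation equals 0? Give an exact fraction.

obs 1: x=1 → posterior Beta(12/5, 5)
obs 2: x=0 → posterior Beta(12/5, 6)
obs 3: x=1 → posterior Beta(17/5, 6)
obs 4: x=0 → posterior Beta(17/5, 7)
obs 5: x=1 → posterior Beta(22/5, 7)
obs 6: x=1 → posterior Beta(27/5, 7)
obs 7: x=1 → posterior Beta(32/5, 7)
obs 8: x=0 → posterior Beta(32/5, 8)
obs 9: x=0 → posterior Beta(32/5, 9)
obs 10: x=1 → posterior Beta(37/5, 9)
obs 11: x=0 → posterior Beta(37/5, 10)

50/87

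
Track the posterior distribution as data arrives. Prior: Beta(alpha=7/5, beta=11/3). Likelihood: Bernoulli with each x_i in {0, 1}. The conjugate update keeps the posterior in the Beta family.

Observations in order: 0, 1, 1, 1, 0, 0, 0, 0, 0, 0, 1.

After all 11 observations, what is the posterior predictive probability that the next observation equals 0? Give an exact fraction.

160/241

obs 1: x=0 → posterior Beta(7/5, 14/3)
obs 2: x=1 → posterior Beta(12/5, 14/3)
obs 3: x=1 → posterior Beta(17/5, 14/3)
obs 4: x=1 → posterior Beta(22/5, 14/3)
obs 5: x=0 → posterior Beta(22/5, 17/3)
obs 6: x=0 → posterior Beta(22/5, 20/3)
obs 7: x=0 → posterior Beta(22/5, 23/3)
obs 8: x=0 → posterior Beta(22/5, 26/3)
obs 9: x=0 → posterior Beta(22/5, 29/3)
obs 10: x=0 → posterior Beta(22/5, 32/3)
obs 11: x=1 → posterior Beta(27/5, 32/3)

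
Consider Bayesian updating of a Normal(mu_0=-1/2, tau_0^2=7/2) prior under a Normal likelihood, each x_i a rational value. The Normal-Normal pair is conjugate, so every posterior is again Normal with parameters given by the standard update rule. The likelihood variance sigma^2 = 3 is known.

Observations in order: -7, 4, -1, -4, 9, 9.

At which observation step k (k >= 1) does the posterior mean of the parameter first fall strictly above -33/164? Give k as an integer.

k = 5

obs 1: x=-7 → posterior Normal(-4, 21/13)
obs 2: x=4 → posterior Normal(-6/5, 21/20)
obs 3: x=-1 → posterior Normal(-31/27, 7/9)
obs 4: x=-4 → posterior Normal(-59/34, 21/34)
obs 5: x=9 → posterior Normal(4/41, 21/41)
obs 6: x=9 → posterior Normal(67/48, 7/16)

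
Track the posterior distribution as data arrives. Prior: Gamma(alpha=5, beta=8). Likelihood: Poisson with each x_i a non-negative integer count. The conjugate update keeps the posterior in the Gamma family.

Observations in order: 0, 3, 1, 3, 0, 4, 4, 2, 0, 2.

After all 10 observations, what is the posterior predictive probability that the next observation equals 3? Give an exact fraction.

obs 1: x=0 → posterior Gamma(5, 9)
obs 2: x=3 → posterior Gamma(8, 10)
obs 3: x=1 → posterior Gamma(9, 11)
obs 4: x=3 → posterior Gamma(12, 12)
obs 5: x=0 → posterior Gamma(12, 13)
obs 6: x=4 → posterior Gamma(16, 14)
obs 7: x=4 → posterior Gamma(20, 15)
obs 8: x=2 → posterior Gamma(22, 16)
obs 9: x=0 → posterior Gamma(22, 17)
obs 10: x=2 → posterior Gamma(24, 18)

3479472997136226226343318755737600/33600614943460448322716069311260139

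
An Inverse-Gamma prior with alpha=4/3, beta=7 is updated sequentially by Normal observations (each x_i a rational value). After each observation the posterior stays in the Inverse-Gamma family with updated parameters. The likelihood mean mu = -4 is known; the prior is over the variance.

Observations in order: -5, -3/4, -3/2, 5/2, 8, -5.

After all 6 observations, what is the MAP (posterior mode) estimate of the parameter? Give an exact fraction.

10515/512

obs 1: x=-5 → posterior Inverse-Gamma(11/6, 15/2)
obs 2: x=-3/4 → posterior Inverse-Gamma(7/3, 409/32)
obs 3: x=-3/2 → posterior Inverse-Gamma(17/6, 509/32)
obs 4: x=5/2 → posterior Inverse-Gamma(10/3, 1185/32)
obs 5: x=8 → posterior Inverse-Gamma(23/6, 3489/32)
obs 6: x=-5 → posterior Inverse-Gamma(13/3, 3505/32)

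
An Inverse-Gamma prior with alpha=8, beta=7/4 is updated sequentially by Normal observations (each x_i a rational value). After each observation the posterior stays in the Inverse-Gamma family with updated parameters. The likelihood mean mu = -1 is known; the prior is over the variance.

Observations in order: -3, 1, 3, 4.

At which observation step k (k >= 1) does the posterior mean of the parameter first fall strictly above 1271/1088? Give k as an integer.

k = 3

obs 1: x=-3 → posterior Inverse-Gamma(17/2, 15/4)
obs 2: x=1 → posterior Inverse-Gamma(9, 23/4)
obs 3: x=3 → posterior Inverse-Gamma(19/2, 55/4)
obs 4: x=4 → posterior Inverse-Gamma(10, 105/4)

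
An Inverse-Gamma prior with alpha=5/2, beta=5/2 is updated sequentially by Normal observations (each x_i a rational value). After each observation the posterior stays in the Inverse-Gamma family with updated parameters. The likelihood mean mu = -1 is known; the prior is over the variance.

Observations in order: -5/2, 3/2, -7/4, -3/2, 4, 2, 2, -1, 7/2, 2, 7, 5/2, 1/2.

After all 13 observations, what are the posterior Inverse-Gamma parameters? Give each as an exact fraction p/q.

obs 1: x=-5/2 → posterior Inverse-Gamma(3, 29/8)
obs 2: x=3/2 → posterior Inverse-Gamma(7/2, 27/4)
obs 3: x=-7/4 → posterior Inverse-Gamma(4, 225/32)
obs 4: x=-3/2 → posterior Inverse-Gamma(9/2, 229/32)
obs 5: x=4 → posterior Inverse-Gamma(5, 629/32)
obs 6: x=2 → posterior Inverse-Gamma(11/2, 773/32)
obs 7: x=2 → posterior Inverse-Gamma(6, 917/32)
obs 8: x=-1 → posterior Inverse-Gamma(13/2, 917/32)
obs 9: x=7/2 → posterior Inverse-Gamma(7, 1241/32)
obs 10: x=2 → posterior Inverse-Gamma(15/2, 1385/32)
obs 11: x=7 → posterior Inverse-Gamma(8, 2409/32)
obs 12: x=5/2 → posterior Inverse-Gamma(17/2, 2605/32)
obs 13: x=1/2 → posterior Inverse-Gamma(9, 2641/32)

alpha=9, beta=2641/32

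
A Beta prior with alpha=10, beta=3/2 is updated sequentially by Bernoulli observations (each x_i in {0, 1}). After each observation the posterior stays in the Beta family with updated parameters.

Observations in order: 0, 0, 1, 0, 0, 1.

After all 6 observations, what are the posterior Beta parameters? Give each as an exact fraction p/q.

alpha=12, beta=11/2

obs 1: x=0 → posterior Beta(10, 5/2)
obs 2: x=0 → posterior Beta(10, 7/2)
obs 3: x=1 → posterior Beta(11, 7/2)
obs 4: x=0 → posterior Beta(11, 9/2)
obs 5: x=0 → posterior Beta(11, 11/2)
obs 6: x=1 → posterior Beta(12, 11/2)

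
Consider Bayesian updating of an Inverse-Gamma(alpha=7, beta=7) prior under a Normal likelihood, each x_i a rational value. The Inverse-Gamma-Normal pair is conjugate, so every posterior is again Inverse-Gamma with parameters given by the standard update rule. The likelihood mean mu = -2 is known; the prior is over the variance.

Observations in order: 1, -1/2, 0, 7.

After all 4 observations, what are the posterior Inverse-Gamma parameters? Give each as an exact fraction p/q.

alpha=9, beta=441/8

obs 1: x=1 → posterior Inverse-Gamma(15/2, 23/2)
obs 2: x=-1/2 → posterior Inverse-Gamma(8, 101/8)
obs 3: x=0 → posterior Inverse-Gamma(17/2, 117/8)
obs 4: x=7 → posterior Inverse-Gamma(9, 441/8)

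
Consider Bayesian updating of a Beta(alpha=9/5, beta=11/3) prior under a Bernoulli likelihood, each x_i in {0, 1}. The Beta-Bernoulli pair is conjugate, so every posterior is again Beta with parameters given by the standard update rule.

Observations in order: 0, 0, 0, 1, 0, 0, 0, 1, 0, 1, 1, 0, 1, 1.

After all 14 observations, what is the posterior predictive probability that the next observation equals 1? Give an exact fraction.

obs 1: x=0 → posterior Beta(9/5, 14/3)
obs 2: x=0 → posterior Beta(9/5, 17/3)
obs 3: x=0 → posterior Beta(9/5, 20/3)
obs 4: x=1 → posterior Beta(14/5, 20/3)
obs 5: x=0 → posterior Beta(14/5, 23/3)
obs 6: x=0 → posterior Beta(14/5, 26/3)
obs 7: x=0 → posterior Beta(14/5, 29/3)
obs 8: x=1 → posterior Beta(19/5, 29/3)
obs 9: x=0 → posterior Beta(19/5, 32/3)
obs 10: x=1 → posterior Beta(24/5, 32/3)
obs 11: x=1 → posterior Beta(29/5, 32/3)
obs 12: x=0 → posterior Beta(29/5, 35/3)
obs 13: x=1 → posterior Beta(34/5, 35/3)
obs 14: x=1 → posterior Beta(39/5, 35/3)

117/292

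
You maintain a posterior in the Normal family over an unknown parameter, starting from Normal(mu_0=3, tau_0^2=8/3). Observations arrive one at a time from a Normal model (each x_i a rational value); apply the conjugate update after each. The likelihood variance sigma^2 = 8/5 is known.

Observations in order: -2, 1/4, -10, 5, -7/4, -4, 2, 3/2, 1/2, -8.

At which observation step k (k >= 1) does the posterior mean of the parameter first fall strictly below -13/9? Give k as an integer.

obs 1: x=-2 → posterior Normal(-1/8, 1)
obs 2: x=1/4 → posterior Normal(1/52, 8/13)
obs 3: x=-10 → posterior Normal(-199/72, 4/9)
obs 4: x=5 → posterior Normal(-99/92, 8/23)
obs 5: x=-7/4 → posterior Normal(-67/56, 2/7)
obs 6: x=-4 → posterior Normal(-107/66, 8/33)
obs 7: x=2 → posterior Normal(-87/76, 4/19)
obs 8: x=3/2 → posterior Normal(-36/43, 8/43)
obs 9: x=1/2 → posterior Normal(-67/96, 1/6)
obs 10: x=-8 → posterior Normal(-147/106, 8/53)

k = 3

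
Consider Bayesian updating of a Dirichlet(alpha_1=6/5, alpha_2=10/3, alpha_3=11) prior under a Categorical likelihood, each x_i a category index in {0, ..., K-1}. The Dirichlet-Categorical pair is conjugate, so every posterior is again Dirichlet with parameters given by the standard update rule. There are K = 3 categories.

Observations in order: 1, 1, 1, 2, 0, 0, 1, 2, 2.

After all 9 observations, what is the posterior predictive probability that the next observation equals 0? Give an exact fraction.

obs 1: x=1 → posterior Dirichlet(6/5, 13/3, 11)
obs 2: x=1 → posterior Dirichlet(6/5, 16/3, 11)
obs 3: x=1 → posterior Dirichlet(6/5, 19/3, 11)
obs 4: x=2 → posterior Dirichlet(6/5, 19/3, 12)
obs 5: x=0 → posterior Dirichlet(11/5, 19/3, 12)
obs 6: x=0 → posterior Dirichlet(16/5, 19/3, 12)
obs 7: x=1 → posterior Dirichlet(16/5, 22/3, 12)
obs 8: x=2 → posterior Dirichlet(16/5, 22/3, 13)
obs 9: x=2 → posterior Dirichlet(16/5, 22/3, 14)

3/23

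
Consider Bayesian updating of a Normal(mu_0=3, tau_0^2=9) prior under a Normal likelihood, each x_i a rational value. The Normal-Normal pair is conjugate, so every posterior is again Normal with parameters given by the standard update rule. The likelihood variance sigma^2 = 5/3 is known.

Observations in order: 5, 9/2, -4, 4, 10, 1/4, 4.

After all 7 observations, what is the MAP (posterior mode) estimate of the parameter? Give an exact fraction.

obs 1: x=5 → posterior Normal(75/16, 45/32)
obs 2: x=9/2 → posterior Normal(543/118, 45/59)
obs 3: x=-4 → posterior Normal(327/172, 45/86)
obs 4: x=4 → posterior Normal(543/226, 45/113)
obs 5: x=10 → posterior Normal(1083/280, 9/28)
obs 6: x=1/4 → posterior Normal(2193/668, 45/167)
obs 7: x=4 → posterior Normal(2625/776, 45/194)

2625/776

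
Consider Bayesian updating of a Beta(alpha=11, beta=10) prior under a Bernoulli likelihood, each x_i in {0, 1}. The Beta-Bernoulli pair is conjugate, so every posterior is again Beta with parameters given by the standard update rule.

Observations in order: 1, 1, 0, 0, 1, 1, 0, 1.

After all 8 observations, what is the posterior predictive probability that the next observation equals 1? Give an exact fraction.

16/29

obs 1: x=1 → posterior Beta(12, 10)
obs 2: x=1 → posterior Beta(13, 10)
obs 3: x=0 → posterior Beta(13, 11)
obs 4: x=0 → posterior Beta(13, 12)
obs 5: x=1 → posterior Beta(14, 12)
obs 6: x=1 → posterior Beta(15, 12)
obs 7: x=0 → posterior Beta(15, 13)
obs 8: x=1 → posterior Beta(16, 13)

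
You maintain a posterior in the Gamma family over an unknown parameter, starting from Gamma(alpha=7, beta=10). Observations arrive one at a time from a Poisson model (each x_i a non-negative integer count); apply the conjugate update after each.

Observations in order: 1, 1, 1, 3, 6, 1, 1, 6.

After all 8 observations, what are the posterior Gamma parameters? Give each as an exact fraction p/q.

obs 1: x=1 → posterior Gamma(8, 11)
obs 2: x=1 → posterior Gamma(9, 12)
obs 3: x=1 → posterior Gamma(10, 13)
obs 4: x=3 → posterior Gamma(13, 14)
obs 5: x=6 → posterior Gamma(19, 15)
obs 6: x=1 → posterior Gamma(20, 16)
obs 7: x=1 → posterior Gamma(21, 17)
obs 8: x=6 → posterior Gamma(27, 18)

alpha=27, beta=18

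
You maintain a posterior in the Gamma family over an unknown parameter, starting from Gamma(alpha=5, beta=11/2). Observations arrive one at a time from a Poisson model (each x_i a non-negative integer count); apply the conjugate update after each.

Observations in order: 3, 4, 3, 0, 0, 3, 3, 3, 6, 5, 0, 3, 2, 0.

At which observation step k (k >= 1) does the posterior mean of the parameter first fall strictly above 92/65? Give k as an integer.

k = 2

obs 1: x=3 → posterior Gamma(8, 13/2)
obs 2: x=4 → posterior Gamma(12, 15/2)
obs 3: x=3 → posterior Gamma(15, 17/2)
obs 4: x=0 → posterior Gamma(15, 19/2)
obs 5: x=0 → posterior Gamma(15, 21/2)
obs 6: x=3 → posterior Gamma(18, 23/2)
obs 7: x=3 → posterior Gamma(21, 25/2)
obs 8: x=3 → posterior Gamma(24, 27/2)
obs 9: x=6 → posterior Gamma(30, 29/2)
obs 10: x=5 → posterior Gamma(35, 31/2)
obs 11: x=0 → posterior Gamma(35, 33/2)
obs 12: x=3 → posterior Gamma(38, 35/2)
obs 13: x=2 → posterior Gamma(40, 37/2)
obs 14: x=0 → posterior Gamma(40, 39/2)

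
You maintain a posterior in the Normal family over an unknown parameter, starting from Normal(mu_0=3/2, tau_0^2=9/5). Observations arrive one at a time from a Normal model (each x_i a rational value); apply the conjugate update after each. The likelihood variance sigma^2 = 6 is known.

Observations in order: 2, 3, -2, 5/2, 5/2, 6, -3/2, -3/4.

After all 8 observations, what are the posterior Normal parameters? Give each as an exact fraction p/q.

obs 1: x=2 → posterior Normal(21/13, 18/13)
obs 2: x=3 → posterior Normal(15/8, 9/8)
obs 3: x=-2 → posterior Normal(24/19, 18/19)
obs 4: x=5/2 → posterior Normal(63/44, 9/11)
obs 5: x=5/2 → posterior Normal(39/25, 18/25)
obs 6: x=6 → posterior Normal(57/28, 9/14)
obs 7: x=-3/2 → posterior Normal(105/62, 18/31)
obs 8: x=-3/4 → posterior Normal(201/136, 9/17)

mu_0=201/136, tau_0^2=9/17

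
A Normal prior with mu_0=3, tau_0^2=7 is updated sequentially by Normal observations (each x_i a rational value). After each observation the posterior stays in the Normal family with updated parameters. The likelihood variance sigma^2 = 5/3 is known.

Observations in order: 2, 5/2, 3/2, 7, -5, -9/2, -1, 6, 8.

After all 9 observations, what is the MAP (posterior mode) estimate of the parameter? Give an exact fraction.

obs 1: x=2 → posterior Normal(57/26, 35/26)
obs 2: x=5/2 → posterior Normal(219/94, 35/47)
obs 3: x=3/2 → posterior Normal(141/68, 35/68)
obs 4: x=7 → posterior Normal(288/89, 35/89)
obs 5: x=-5 → posterior Normal(183/110, 7/22)
obs 6: x=-9/2 → posterior Normal(177/262, 35/131)
obs 7: x=-1 → posterior Normal(135/304, 35/152)
obs 8: x=6 → posterior Normal(387/346, 35/173)
obs 9: x=8 → posterior Normal(723/388, 35/194)

723/388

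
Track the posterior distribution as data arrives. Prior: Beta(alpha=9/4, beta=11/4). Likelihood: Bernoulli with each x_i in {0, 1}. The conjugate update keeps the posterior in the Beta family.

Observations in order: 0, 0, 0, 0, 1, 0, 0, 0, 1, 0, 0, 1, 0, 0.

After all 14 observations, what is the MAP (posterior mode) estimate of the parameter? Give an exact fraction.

1/4

obs 1: x=0 → posterior Beta(9/4, 15/4)
obs 2: x=0 → posterior Beta(9/4, 19/4)
obs 3: x=0 → posterior Beta(9/4, 23/4)
obs 4: x=0 → posterior Beta(9/4, 27/4)
obs 5: x=1 → posterior Beta(13/4, 27/4)
obs 6: x=0 → posterior Beta(13/4, 31/4)
obs 7: x=0 → posterior Beta(13/4, 35/4)
obs 8: x=0 → posterior Beta(13/4, 39/4)
obs 9: x=1 → posterior Beta(17/4, 39/4)
obs 10: x=0 → posterior Beta(17/4, 43/4)
obs 11: x=0 → posterior Beta(17/4, 47/4)
obs 12: x=1 → posterior Beta(21/4, 47/4)
obs 13: x=0 → posterior Beta(21/4, 51/4)
obs 14: x=0 → posterior Beta(21/4, 55/4)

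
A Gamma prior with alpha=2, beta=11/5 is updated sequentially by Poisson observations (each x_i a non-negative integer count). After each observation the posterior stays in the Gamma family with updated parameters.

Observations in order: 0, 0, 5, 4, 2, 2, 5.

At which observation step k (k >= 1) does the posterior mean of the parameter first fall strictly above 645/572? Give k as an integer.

k = 3

obs 1: x=0 → posterior Gamma(2, 16/5)
obs 2: x=0 → posterior Gamma(2, 21/5)
obs 3: x=5 → posterior Gamma(7, 26/5)
obs 4: x=4 → posterior Gamma(11, 31/5)
obs 5: x=2 → posterior Gamma(13, 36/5)
obs 6: x=2 → posterior Gamma(15, 41/5)
obs 7: x=5 → posterior Gamma(20, 46/5)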